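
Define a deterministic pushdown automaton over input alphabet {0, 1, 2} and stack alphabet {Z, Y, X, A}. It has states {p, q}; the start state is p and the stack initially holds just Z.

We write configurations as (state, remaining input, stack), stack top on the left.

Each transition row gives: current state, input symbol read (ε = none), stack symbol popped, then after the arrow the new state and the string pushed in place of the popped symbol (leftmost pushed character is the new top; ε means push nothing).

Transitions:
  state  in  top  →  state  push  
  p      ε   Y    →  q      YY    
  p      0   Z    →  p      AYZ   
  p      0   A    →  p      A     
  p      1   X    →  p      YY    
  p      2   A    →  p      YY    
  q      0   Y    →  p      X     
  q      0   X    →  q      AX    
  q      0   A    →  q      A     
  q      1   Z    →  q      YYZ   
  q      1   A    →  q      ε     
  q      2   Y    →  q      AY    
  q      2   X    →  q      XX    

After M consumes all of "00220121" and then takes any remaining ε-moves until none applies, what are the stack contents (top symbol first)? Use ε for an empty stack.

(p, 00220121, Z) ⊢ (p, 0220121, AYZ) ⊢ (p, 220121, AYZ) ⊢ (p, 20121, YYYZ) ⊢ (q, 20121, YYYYZ) ⊢ (q, 0121, AYYYYZ) ⊢ (q, 121, AYYYYZ) ⊢ (q, 21, YYYYZ) ⊢ (q, 1, AYYYYZ) ⊢ (q, ε, YYYYZ)
All input consumed in state q with stack YYYYZ.

YYYYZ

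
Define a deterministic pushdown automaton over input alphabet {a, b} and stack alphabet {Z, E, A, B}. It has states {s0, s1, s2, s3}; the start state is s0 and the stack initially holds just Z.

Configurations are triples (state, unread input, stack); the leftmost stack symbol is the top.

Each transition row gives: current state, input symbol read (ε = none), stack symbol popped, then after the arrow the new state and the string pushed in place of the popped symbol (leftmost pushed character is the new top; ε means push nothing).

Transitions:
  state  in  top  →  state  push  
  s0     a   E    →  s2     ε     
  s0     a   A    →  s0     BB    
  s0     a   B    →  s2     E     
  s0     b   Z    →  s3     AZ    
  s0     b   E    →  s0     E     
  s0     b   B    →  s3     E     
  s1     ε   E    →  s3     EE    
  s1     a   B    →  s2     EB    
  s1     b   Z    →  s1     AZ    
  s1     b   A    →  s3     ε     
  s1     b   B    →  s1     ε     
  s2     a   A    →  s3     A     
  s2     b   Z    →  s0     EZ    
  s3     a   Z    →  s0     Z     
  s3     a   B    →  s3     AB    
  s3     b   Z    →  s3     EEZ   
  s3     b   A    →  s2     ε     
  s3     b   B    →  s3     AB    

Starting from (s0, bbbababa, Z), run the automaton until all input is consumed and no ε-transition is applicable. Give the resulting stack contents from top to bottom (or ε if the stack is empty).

(s0, bbbababa, Z)
  read b, top Z: go to s3, push AZ → (s3, bbababa, AZ)
  read b, top A: go to s2, push ε → (s2, bababa, Z)
  read b, top Z: go to s0, push EZ → (s0, ababa, EZ)
  read a, top E: go to s2, push ε → (s2, baba, Z)
  read b, top Z: go to s0, push EZ → (s0, aba, EZ)
  read a, top E: go to s2, push ε → (s2, ba, Z)
  read b, top Z: go to s0, push EZ → (s0, a, EZ)
  read a, top E: go to s2, push ε → (s2, ε, Z)
All input consumed in state s2 with stack Z.

Z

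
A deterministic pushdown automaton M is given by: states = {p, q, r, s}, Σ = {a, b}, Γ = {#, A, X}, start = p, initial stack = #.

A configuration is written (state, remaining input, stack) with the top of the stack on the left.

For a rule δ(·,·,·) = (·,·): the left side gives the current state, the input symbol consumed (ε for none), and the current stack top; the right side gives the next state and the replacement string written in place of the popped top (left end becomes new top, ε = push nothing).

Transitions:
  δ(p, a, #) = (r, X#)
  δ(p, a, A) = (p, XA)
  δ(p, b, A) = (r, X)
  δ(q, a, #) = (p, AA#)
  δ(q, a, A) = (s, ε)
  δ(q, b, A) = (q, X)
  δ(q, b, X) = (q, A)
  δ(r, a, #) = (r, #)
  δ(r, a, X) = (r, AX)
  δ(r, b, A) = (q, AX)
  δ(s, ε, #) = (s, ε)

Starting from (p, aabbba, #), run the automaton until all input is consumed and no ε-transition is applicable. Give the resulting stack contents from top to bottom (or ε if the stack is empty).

XX#

(p, aabbba, #)
  read a, top #: go to r, push X# → (r, abbba, X#)
  read a, top X: go to r, push AX → (r, bbba, AX#)
  read b, top A: go to q, push AX → (q, bba, AXX#)
  read b, top A: go to q, push X → (q, ba, XXX#)
  read b, top X: go to q, push A → (q, a, AXX#)
  read a, top A: go to s, push ε → (s, ε, XX#)
All input consumed in state s with stack XX#.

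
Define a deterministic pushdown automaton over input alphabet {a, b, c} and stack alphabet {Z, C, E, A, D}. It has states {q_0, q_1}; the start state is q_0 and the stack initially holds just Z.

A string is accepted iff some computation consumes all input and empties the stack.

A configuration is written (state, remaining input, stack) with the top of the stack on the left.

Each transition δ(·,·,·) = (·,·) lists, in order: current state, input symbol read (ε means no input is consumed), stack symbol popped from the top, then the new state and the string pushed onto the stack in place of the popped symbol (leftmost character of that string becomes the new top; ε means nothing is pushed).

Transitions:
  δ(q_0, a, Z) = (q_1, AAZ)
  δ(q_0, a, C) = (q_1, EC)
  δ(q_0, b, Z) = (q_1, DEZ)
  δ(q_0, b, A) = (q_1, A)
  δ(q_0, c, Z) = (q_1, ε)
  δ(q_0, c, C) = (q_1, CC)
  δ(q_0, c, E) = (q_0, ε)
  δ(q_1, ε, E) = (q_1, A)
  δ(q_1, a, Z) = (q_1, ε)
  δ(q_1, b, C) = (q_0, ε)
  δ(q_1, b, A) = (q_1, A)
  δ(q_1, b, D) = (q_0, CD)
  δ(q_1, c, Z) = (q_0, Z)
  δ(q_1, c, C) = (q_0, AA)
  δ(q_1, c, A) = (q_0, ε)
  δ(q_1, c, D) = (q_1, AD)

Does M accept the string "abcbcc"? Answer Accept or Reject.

(q_0, abcbcc, Z)
  read a, top Z: go to q_1, push AAZ → (q_1, bcbcc, AAZ)
  read b, top A: go to q_1, push A → (q_1, cbcc, AAZ)
  read c, top A: go to q_0, push ε → (q_0, bcc, AZ)
  read b, top A: go to q_1, push A → (q_1, cc, AZ)
  read c, top A: go to q_0, push ε → (q_0, c, Z)
  read c, top Z: go to q_1, push ε → (q_1, ε, ε)
All input consumed and the stack is empty.

Accept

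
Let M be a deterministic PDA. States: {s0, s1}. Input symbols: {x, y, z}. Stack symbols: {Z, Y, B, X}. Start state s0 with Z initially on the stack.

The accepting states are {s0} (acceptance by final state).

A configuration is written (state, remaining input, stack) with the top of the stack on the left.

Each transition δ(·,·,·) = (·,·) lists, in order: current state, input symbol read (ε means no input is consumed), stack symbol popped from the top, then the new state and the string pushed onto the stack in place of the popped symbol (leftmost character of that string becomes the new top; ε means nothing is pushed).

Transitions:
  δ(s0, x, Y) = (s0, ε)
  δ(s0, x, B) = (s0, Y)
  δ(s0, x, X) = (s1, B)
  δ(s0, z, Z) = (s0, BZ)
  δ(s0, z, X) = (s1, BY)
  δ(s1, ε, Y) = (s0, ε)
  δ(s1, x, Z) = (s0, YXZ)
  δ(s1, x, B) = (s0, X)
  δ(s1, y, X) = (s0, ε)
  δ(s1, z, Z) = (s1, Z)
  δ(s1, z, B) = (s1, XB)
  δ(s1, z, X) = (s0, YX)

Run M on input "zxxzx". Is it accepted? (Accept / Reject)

Accept

(s0, zxxzx, Z)
  read z, top Z: go to s0, push BZ → (s0, xxzx, BZ)
  read x, top B: go to s0, push Y → (s0, xzx, YZ)
  read x, top Y: go to s0, push ε → (s0, zx, Z)
  read z, top Z: go to s0, push BZ → (s0, x, BZ)
  read x, top B: go to s0, push Y → (s0, ε, YZ)
All input consumed; state s0 ∈ F.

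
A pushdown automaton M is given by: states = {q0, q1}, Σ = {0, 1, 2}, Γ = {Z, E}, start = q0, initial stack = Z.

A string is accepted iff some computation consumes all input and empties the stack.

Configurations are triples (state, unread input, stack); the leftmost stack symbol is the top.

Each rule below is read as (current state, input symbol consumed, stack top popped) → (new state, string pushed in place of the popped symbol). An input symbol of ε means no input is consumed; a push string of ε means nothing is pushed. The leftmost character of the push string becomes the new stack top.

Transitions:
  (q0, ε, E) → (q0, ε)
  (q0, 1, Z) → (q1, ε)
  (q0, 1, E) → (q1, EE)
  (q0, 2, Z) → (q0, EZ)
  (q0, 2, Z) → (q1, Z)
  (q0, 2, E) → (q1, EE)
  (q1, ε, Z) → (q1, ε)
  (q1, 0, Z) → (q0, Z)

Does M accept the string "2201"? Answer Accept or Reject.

Accept

One accepting computation: (q0, 2201, Z) ⊢ (q0, 201, EZ) ⊢ (q0, 201, Z) ⊢ (q1, 01, Z) ⊢ (q0, 1, Z) ⊢ (q1, ε, ε)
All input consumed and the stack is empty.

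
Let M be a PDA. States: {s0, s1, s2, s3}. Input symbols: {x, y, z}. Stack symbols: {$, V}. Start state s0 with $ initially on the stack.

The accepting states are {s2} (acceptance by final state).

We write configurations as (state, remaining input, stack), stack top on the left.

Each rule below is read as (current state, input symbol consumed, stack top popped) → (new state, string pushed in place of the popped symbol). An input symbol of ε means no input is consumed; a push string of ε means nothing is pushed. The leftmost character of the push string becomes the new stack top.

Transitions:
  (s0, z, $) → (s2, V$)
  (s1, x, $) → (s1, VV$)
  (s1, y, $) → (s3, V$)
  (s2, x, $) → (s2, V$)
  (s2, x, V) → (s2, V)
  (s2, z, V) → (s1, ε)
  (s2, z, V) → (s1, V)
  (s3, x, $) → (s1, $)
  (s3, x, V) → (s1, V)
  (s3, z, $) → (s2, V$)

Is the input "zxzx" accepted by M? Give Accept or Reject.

Reject

No computation consumes all input and reaches a final state.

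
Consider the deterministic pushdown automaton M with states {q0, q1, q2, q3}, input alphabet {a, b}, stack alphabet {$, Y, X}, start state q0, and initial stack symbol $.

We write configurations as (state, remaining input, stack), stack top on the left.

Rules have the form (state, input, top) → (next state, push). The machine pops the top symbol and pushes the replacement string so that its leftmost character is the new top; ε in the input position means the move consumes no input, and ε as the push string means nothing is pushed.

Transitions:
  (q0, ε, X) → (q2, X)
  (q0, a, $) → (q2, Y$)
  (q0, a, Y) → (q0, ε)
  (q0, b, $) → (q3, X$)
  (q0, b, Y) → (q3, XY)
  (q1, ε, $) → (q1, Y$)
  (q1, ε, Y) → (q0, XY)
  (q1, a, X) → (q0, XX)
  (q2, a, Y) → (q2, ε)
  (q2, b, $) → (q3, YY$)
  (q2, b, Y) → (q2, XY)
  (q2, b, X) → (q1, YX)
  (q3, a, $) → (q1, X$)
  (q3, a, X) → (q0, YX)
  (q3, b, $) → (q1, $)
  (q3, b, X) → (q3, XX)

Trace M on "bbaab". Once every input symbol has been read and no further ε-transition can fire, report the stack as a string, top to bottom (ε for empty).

XYXX$

(q0, bbaab, $) ⊢ (q3, baab, X$) ⊢ (q3, aab, XX$) ⊢ (q0, ab, YXX$) ⊢ (q0, b, XX$) ⊢ (q2, b, XX$) ⊢ (q1, ε, YXX$) ⊢ (q0, ε, XYXX$) ⊢ (q2, ε, XYXX$)
All input consumed in state q2 with stack XYXX$.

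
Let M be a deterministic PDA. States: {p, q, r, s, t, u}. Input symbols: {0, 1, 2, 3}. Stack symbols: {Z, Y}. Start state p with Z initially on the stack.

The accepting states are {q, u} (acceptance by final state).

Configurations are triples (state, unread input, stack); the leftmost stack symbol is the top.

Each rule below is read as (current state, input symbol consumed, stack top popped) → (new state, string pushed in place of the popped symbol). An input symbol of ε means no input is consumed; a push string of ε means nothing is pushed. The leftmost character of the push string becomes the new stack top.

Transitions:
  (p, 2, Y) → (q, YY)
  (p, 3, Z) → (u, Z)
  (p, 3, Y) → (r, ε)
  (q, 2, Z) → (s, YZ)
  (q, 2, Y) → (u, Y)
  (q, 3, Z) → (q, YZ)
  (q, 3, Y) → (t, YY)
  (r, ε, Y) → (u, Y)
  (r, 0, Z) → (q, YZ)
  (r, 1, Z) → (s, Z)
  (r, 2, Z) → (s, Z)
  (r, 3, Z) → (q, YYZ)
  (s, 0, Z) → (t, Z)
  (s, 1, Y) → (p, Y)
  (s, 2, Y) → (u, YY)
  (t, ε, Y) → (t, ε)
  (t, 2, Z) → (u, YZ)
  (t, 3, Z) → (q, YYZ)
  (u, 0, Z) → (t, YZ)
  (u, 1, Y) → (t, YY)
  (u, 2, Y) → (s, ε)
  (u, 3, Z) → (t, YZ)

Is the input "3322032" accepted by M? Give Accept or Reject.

Accept

(p, 3322032, Z)
  read 3, top Z: go to u, push Z → (u, 322032, Z)
  read 3, top Z: go to t, push YZ → (t, 22032, YZ)
  ε-move, top Y: go to t, push ε → (t, 22032, Z)
  read 2, top Z: go to u, push YZ → (u, 2032, YZ)
  read 2, top Y: go to s, push ε → (s, 032, Z)
  read 0, top Z: go to t, push Z → (t, 32, Z)
  read 3, top Z: go to q, push YYZ → (q, 2, YYZ)
  read 2, top Y: go to u, push Y → (u, ε, YYZ)
All input consumed; state u ∈ F.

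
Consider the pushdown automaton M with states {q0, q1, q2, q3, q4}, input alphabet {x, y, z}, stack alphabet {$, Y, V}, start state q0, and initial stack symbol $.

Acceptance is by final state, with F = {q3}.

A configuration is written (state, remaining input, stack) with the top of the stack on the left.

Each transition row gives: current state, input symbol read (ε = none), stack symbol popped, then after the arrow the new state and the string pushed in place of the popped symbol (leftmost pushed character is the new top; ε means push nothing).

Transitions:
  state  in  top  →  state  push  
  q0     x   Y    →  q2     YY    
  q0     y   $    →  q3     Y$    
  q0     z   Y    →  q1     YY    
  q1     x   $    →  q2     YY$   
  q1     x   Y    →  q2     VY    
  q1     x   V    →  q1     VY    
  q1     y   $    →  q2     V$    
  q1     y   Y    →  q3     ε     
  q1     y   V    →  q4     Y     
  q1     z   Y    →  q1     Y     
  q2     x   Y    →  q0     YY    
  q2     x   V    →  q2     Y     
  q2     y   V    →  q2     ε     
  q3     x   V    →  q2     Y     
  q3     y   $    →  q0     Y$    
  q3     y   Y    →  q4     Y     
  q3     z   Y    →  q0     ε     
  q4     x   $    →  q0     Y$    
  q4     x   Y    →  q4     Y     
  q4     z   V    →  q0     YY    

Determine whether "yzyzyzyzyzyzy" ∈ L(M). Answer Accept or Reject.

One accepting computation: (q0, yzyzyzyzyzyzy, $) ⊢ (q3, zyzyzyzyzyzy, Y$) ⊢ (q0, yzyzyzyzyzy, $) ⊢ (q3, zyzyzyzyzy, Y$) ⊢ (q0, yzyzyzyzy, $) ⊢ (q3, zyzyzyzy, Y$) ⊢ (q0, yzyzyzy, $) ⊢ (q3, zyzyzy, Y$) ⊢ (q0, yzyzy, $) ⊢ (q3, zyzy, Y$) ⊢ (q0, yzy, $) ⊢ (q3, zy, Y$) ⊢ (q0, y, $) ⊢ (q3, ε, Y$)
All input consumed and state q3 ∈ F.

Accept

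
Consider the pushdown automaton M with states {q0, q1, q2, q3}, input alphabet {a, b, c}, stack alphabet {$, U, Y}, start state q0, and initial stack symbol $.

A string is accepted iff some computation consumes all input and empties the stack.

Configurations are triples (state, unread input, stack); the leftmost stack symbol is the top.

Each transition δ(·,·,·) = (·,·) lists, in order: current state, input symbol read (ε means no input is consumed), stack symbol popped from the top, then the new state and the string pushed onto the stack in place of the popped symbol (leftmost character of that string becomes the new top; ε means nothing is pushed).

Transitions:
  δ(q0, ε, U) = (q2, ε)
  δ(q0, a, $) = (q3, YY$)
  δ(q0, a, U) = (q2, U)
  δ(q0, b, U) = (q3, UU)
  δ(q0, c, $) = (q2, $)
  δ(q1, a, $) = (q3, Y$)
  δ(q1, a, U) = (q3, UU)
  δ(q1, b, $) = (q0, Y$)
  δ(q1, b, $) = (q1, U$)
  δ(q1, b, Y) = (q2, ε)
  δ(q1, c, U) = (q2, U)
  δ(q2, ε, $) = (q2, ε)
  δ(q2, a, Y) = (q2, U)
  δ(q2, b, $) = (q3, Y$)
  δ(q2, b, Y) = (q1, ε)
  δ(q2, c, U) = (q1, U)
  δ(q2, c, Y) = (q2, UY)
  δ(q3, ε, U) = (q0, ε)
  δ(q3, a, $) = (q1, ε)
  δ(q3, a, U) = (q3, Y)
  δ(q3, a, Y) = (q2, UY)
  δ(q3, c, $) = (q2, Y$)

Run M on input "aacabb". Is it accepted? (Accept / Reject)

One accepting computation: (q0, aacabb, $) ⊢ (q3, acabb, YY$) ⊢ (q2, cabb, UYY$) ⊢ (q1, abb, UYY$) ⊢ (q3, bb, UUYY$) ⊢ (q0, bb, UYY$) ⊢ (q2, bb, YY$) ⊢ (q1, b, Y$) ⊢ (q2, ε, $) ⊢ (q2, ε, ε)
All input consumed and the stack is empty.

Accept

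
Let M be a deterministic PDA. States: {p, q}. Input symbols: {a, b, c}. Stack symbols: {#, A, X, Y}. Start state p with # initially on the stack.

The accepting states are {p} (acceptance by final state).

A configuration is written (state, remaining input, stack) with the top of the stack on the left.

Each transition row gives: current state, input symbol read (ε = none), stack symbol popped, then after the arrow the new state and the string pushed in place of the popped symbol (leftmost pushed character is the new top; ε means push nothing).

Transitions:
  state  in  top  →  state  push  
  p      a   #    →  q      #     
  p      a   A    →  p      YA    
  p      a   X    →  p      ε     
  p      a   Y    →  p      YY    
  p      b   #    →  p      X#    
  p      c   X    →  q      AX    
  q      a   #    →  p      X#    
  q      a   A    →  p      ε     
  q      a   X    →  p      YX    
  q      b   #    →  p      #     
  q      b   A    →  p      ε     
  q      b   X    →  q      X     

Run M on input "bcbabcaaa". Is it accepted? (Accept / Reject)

(p, bcbabcaaa, #)
  read b, top #: go to p, push X# → (p, cbabcaaa, X#)
  read c, top X: go to q, push AX → (q, babcaaa, AX#)
  read b, top A: go to p, push ε → (p, abcaaa, X#)
  read a, top X: go to p, push ε → (p, bcaaa, #)
  read b, top #: go to p, push X# → (p, caaa, X#)
  read c, top X: go to q, push AX → (q, aaa, AX#)
  read a, top A: go to p, push ε → (p, aa, X#)
  read a, top X: go to p, push ε → (p, a, #)
  read a, top #: go to q, push # → (q, ε, #)
All input consumed; state q ∉ F and no further ε-move applies.

Reject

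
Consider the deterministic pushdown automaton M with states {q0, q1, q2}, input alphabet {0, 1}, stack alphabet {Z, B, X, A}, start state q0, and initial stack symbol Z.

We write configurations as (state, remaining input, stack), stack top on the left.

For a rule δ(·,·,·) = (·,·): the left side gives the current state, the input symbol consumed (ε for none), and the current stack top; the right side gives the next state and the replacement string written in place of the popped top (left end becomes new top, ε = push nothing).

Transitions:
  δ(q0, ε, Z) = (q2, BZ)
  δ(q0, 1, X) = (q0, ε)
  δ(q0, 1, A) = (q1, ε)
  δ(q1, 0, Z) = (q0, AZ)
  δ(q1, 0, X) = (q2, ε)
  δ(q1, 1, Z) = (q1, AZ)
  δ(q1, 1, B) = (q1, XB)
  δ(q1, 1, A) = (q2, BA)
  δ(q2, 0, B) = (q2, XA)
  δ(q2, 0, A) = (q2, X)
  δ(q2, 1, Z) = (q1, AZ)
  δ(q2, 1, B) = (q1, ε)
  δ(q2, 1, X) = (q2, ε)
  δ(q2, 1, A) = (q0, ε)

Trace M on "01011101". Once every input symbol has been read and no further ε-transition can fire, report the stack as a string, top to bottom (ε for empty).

(q0, 01011101, Z)
  ε-move, top Z: go to q2, push BZ → (q2, 01011101, BZ)
  read 0, top B: go to q2, push XA → (q2, 1011101, XAZ)
  read 1, top X: go to q2, push ε → (q2, 011101, AZ)
  read 0, top A: go to q2, push X → (q2, 11101, XZ)
  read 1, top X: go to q2, push ε → (q2, 1101, Z)
  read 1, top Z: go to q1, push AZ → (q1, 101, AZ)
  read 1, top A: go to q2, push BA → (q2, 01, BAZ)
  read 0, top B: go to q2, push XA → (q2, 1, XAAZ)
  read 1, top X: go to q2, push ε → (q2, ε, AAZ)
All input consumed in state q2 with stack AAZ.

AAZ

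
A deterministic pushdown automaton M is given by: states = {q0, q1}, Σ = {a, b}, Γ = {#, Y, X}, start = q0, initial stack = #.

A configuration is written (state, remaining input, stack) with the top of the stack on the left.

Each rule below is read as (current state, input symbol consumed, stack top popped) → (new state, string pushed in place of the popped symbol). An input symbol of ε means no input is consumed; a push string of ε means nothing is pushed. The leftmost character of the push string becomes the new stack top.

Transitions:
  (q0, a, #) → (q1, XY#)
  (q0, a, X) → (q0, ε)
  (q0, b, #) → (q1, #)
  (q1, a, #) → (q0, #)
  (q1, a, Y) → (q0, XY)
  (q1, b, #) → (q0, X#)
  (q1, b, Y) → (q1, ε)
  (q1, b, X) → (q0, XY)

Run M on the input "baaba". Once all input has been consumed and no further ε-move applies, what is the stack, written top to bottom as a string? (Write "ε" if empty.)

(q0, baaba, #)
  read b, top #: go to q1, push # → (q1, aaba, #)
  read a, top #: go to q0, push # → (q0, aba, #)
  read a, top #: go to q1, push XY# → (q1, ba, XY#)
  read b, top X: go to q0, push XY → (q0, a, XYY#)
  read a, top X: go to q0, push ε → (q0, ε, YY#)
All input consumed in state q0 with stack YY#.

YY#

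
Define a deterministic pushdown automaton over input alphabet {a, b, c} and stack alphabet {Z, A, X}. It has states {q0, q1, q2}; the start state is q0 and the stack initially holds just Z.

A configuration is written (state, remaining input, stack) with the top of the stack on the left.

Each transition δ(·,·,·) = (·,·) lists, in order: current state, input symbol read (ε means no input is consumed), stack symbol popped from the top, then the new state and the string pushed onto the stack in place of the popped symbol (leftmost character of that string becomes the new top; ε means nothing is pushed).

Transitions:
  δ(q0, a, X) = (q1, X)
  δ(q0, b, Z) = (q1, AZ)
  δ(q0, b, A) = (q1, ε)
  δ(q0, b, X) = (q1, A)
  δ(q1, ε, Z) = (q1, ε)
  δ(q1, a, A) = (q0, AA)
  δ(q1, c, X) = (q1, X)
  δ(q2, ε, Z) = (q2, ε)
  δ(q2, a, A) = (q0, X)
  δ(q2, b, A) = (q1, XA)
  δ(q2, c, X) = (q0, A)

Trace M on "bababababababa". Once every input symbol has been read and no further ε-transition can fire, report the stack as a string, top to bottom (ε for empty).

(q0, bababababababa, Z)
  read b, top Z: go to q1, push AZ → (q1, ababababababa, AZ)
  read a, top A: go to q0, push AA → (q0, babababababa, AAZ)
  read b, top A: go to q1, push ε → (q1, abababababa, AZ)
  read a, top A: go to q0, push AA → (q0, bababababa, AAZ)
  read b, top A: go to q1, push ε → (q1, ababababa, AZ)
  read a, top A: go to q0, push AA → (q0, babababa, AAZ)
  read b, top A: go to q1, push ε → (q1, abababa, AZ)
  read a, top A: go to q0, push AA → (q0, bababa, AAZ)
  read b, top A: go to q1, push ε → (q1, ababa, AZ)
  read a, top A: go to q0, push AA → (q0, baba, AAZ)
  read b, top A: go to q1, push ε → (q1, aba, AZ)
  read a, top A: go to q0, push AA → (q0, ba, AAZ)
  read b, top A: go to q1, push ε → (q1, a, AZ)
  read a, top A: go to q0, push AA → (q0, ε, AAZ)
All input consumed in state q0 with stack AAZ.

AAZ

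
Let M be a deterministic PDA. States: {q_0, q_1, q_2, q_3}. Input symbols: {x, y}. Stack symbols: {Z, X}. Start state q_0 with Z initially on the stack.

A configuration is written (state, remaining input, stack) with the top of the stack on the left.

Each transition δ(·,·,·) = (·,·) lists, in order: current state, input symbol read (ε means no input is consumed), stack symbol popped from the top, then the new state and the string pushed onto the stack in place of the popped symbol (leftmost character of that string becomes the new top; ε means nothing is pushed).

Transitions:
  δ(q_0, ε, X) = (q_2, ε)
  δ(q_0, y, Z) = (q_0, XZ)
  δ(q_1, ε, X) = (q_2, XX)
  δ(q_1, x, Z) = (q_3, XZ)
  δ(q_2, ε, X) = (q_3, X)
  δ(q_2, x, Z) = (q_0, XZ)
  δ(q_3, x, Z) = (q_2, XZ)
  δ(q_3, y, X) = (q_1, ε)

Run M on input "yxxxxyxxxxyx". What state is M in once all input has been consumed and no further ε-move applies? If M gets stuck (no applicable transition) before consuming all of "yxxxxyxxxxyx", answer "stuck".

stuck

(q_0, yxxxxyxxxxyx, Z) ⊢ (q_0, xxxxyxxxxyx, XZ) ⊢ (q_2, xxxxyxxxxyx, Z) ⊢ (q_0, xxxyxxxxyx, XZ) ⊢ (q_2, xxxyxxxxyx, Z) ⊢ (q_0, xxyxxxxyx, XZ) ⊢ (q_2, xxyxxxxyx, Z) ⊢ (q_0, xyxxxxyx, XZ) ⊢ (q_2, xyxxxxyx, Z) ⊢ (q_0, yxxxxyx, XZ) ⊢ (q_2, yxxxxyx, Z)
No transition for (q_2, y, top Z); M blocks with input yxxxxyx remaining.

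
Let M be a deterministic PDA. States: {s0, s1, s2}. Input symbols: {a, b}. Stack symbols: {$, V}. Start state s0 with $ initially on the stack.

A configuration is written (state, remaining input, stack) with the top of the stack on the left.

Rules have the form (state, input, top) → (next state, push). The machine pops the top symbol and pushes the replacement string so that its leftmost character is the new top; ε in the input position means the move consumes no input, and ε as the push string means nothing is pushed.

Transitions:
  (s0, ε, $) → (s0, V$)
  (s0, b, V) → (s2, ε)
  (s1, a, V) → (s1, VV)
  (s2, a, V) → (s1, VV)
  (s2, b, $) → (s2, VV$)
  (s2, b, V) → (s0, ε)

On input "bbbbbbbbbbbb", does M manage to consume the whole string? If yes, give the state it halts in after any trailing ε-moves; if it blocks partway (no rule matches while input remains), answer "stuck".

(s0, bbbbbbbbbbbb, $) ⊢ (s0, bbbbbbbbbbbb, V$) ⊢ (s2, bbbbbbbbbbb, $) ⊢ (s2, bbbbbbbbbb, VV$) ⊢ (s0, bbbbbbbbb, V$) ⊢ (s2, bbbbbbbb, $) ⊢ (s2, bbbbbbb, VV$) ⊢ (s0, bbbbbb, V$) ⊢ (s2, bbbbb, $) ⊢ (s2, bbbb, VV$) ⊢ (s0, bbb, V$) ⊢ (s2, bb, $) ⊢ (s2, b, VV$) ⊢ (s0, ε, V$)
All input consumed; M is in state s0.

s0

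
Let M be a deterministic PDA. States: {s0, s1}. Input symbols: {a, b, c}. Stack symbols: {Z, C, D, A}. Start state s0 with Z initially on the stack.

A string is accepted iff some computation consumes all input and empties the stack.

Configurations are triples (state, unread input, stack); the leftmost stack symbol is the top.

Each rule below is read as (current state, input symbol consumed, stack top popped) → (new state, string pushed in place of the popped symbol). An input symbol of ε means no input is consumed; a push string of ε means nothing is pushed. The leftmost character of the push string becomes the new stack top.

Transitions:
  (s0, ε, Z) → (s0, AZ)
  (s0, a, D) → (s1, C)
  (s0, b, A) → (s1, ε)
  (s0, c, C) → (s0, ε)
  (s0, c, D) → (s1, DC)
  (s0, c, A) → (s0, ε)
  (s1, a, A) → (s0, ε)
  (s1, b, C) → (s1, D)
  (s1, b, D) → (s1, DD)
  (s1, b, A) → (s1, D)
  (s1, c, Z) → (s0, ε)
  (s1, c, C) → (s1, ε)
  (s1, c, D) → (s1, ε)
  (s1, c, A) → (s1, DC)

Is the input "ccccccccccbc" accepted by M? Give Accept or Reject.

(s0, ccccccccccbc, Z)
  ε-move, top Z: go to s0, push AZ → (s0, ccccccccccbc, AZ)
  read c, top A: go to s0, push ε → (s0, cccccccccbc, Z)
  ε-move, top Z: go to s0, push AZ → (s0, cccccccccbc, AZ)
  read c, top A: go to s0, push ε → (s0, ccccccccbc, Z)
  ε-move, top Z: go to s0, push AZ → (s0, ccccccccbc, AZ)
  read c, top A: go to s0, push ε → (s0, cccccccbc, Z)
  ε-move, top Z: go to s0, push AZ → (s0, cccccccbc, AZ)
  read c, top A: go to s0, push ε → (s0, ccccccbc, Z)
  ε-move, top Z: go to s0, push AZ → (s0, ccccccbc, AZ)
  read c, top A: go to s0, push ε → (s0, cccccbc, Z)
  ε-move, top Z: go to s0, push AZ → (s0, cccccbc, AZ)
  read c, top A: go to s0, push ε → (s0, ccccbc, Z)
  ε-move, top Z: go to s0, push AZ → (s0, ccccbc, AZ)
  read c, top A: go to s0, push ε → (s0, cccbc, Z)
  ε-move, top Z: go to s0, push AZ → (s0, cccbc, AZ)
  read c, top A: go to s0, push ε → (s0, ccbc, Z)
  ε-move, top Z: go to s0, push AZ → (s0, ccbc, AZ)
  read c, top A: go to s0, push ε → (s0, cbc, Z)
  ε-move, top Z: go to s0, push AZ → (s0, cbc, AZ)
  read c, top A: go to s0, push ε → (s0, bc, Z)
  ε-move, top Z: go to s0, push AZ → (s0, bc, AZ)
  read b, top A: go to s1, push ε → (s1, c, Z)
  read c, top Z: go to s0, push ε → (s0, ε, ε)
All input consumed and the stack is empty.

Accept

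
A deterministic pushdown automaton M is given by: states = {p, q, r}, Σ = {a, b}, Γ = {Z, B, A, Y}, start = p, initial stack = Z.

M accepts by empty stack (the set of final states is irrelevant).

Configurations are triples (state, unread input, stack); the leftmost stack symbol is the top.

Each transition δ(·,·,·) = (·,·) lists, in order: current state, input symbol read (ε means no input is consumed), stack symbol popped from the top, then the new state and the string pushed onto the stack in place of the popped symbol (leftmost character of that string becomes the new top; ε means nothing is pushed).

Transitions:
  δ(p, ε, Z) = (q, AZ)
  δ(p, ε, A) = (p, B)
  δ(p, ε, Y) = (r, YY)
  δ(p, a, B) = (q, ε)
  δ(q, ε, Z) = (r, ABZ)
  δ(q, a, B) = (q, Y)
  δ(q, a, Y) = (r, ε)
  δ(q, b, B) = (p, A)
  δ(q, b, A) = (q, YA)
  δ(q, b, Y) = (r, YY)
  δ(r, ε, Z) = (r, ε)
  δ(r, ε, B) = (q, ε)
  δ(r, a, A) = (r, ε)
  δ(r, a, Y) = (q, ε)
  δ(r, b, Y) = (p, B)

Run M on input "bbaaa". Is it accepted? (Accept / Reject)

(p, bbaaa, Z)
  ε-move, top Z: go to q, push AZ → (q, bbaaa, AZ)
  read b, top A: go to q, push YA → (q, baaa, YAZ)
  read b, top Y: go to r, push YY → (r, aaa, YYAZ)
  read a, top Y: go to q, push ε → (q, aa, YAZ)
  read a, top Y: go to r, push ε → (r, a, AZ)
  read a, top A: go to r, push ε → (r, ε, Z)
  ε-move, top Z: go to r, push ε → (r, ε, ε)
All input consumed and the stack is empty.

Accept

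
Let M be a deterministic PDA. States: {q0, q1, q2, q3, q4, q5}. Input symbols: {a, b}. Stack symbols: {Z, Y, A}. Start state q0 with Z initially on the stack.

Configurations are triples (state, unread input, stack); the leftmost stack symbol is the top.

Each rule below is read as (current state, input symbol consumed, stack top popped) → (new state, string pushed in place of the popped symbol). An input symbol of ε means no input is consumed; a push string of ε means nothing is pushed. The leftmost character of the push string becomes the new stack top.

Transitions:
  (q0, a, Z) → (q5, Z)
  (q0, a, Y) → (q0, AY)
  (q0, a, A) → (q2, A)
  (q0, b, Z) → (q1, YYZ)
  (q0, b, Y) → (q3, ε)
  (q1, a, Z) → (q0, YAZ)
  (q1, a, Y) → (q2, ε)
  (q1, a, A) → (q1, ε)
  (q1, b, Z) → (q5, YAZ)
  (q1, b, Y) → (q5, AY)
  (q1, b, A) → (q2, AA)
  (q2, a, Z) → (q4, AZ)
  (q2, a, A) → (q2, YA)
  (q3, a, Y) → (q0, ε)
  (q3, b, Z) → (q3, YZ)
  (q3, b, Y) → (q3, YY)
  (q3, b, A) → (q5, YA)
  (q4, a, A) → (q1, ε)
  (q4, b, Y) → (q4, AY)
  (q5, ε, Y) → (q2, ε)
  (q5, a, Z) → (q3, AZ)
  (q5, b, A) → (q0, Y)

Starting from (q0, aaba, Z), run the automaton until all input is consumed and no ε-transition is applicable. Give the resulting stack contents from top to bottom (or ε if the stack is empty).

YAZ

(q0, aaba, Z)
  read a, top Z: go to q5, push Z → (q5, aba, Z)
  read a, top Z: go to q3, push AZ → (q3, ba, AZ)
  read b, top A: go to q5, push YA → (q5, a, YAZ)
  ε-move, top Y: go to q2, push ε → (q2, a, AZ)
  read a, top A: go to q2, push YA → (q2, ε, YAZ)
All input consumed in state q2 with stack YAZ.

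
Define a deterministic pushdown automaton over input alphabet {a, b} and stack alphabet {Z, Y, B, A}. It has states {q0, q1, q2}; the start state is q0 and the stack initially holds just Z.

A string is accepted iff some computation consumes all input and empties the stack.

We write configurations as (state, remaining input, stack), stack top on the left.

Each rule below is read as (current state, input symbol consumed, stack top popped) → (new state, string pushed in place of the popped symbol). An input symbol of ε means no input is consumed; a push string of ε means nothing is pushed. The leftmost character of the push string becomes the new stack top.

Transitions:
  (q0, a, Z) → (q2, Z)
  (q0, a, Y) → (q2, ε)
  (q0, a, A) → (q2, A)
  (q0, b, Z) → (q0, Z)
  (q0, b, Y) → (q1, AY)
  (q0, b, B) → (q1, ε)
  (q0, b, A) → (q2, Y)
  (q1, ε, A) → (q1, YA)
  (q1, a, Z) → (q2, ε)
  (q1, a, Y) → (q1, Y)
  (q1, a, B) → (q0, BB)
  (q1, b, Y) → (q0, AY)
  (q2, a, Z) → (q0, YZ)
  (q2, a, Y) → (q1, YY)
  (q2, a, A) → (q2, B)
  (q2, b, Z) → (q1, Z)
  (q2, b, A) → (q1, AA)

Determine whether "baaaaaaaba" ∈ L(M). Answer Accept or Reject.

(q0, baaaaaaaba, Z) ⊢ (q0, aaaaaaaba, Z) ⊢ (q2, aaaaaaba, Z) ⊢ (q0, aaaaaba, YZ) ⊢ (q2, aaaaba, Z) ⊢ (q0, aaaba, YZ) ⊢ (q2, aaba, Z) ⊢ (q0, aba, YZ) ⊢ (q2, ba, Z) ⊢ (q1, a, Z) ⊢ (q2, ε, ε)
All input consumed and the stack is empty.

Accept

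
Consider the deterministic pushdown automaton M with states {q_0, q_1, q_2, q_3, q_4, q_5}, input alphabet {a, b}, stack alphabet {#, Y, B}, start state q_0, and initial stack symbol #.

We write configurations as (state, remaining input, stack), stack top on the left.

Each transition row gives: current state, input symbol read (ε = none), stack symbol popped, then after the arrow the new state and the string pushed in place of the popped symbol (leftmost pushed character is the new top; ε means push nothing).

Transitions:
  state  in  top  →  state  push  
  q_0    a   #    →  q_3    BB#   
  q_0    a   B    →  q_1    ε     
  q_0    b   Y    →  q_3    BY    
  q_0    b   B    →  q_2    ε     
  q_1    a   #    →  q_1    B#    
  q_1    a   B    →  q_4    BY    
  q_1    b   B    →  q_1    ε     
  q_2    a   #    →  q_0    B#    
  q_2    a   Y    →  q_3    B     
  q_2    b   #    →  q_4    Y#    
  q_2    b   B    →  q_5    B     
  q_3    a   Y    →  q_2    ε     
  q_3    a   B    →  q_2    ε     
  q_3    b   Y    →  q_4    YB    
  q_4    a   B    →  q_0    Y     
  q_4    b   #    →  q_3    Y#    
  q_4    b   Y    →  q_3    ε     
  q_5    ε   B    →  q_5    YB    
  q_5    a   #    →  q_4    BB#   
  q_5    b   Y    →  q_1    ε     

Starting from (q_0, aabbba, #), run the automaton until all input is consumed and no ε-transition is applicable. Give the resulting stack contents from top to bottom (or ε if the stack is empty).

(q_0, aabbba, #)
  read a, top #: go to q_3, push BB# → (q_3, abbba, BB#)
  read a, top B: go to q_2, push ε → (q_2, bbba, B#)
  read b, top B: go to q_5, push B → (q_5, bba, B#)
  ε-move, top B: go to q_5, push YB → (q_5, bba, YB#)
  read b, top Y: go to q_1, push ε → (q_1, ba, B#)
  read b, top B: go to q_1, push ε → (q_1, a, #)
  read a, top #: go to q_1, push B# → (q_1, ε, B#)
All input consumed in state q_1 with stack B#.

B#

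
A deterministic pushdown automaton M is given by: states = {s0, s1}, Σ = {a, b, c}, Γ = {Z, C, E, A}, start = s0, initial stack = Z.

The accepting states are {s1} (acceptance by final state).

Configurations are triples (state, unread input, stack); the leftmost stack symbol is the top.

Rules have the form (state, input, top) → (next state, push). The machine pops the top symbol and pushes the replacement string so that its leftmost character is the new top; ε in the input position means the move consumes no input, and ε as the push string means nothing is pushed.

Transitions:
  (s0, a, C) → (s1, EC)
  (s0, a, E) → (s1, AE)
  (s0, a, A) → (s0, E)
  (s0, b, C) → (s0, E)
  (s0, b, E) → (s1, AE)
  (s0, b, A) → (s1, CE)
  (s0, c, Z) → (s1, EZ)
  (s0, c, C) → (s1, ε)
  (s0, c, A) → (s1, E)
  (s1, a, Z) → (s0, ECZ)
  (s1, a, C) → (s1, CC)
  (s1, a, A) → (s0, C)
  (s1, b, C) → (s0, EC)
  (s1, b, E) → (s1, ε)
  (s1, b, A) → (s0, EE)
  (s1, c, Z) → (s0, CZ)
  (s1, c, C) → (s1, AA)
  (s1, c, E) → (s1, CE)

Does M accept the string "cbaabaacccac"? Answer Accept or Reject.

(s0, cbaabaacccac, Z)
  read c, top Z: go to s1, push EZ → (s1, baabaacccac, EZ)
  read b, top E: go to s1, push ε → (s1, aabaacccac, Z)
  read a, top Z: go to s0, push ECZ → (s0, abaacccac, ECZ)
  read a, top E: go to s1, push AE → (s1, baacccac, AECZ)
  read b, top A: go to s0, push EE → (s0, aacccac, EEECZ)
  read a, top E: go to s1, push AE → (s1, acccac, AEEECZ)
  read a, top A: go to s0, push C → (s0, cccac, CEEECZ)
  read c, top C: go to s1, push ε → (s1, ccac, EEECZ)
  read c, top E: go to s1, push CE → (s1, cac, CEEECZ)
  read c, top C: go to s1, push AA → (s1, ac, AAEEECZ)
  read a, top A: go to s0, push C → (s0, c, CAEEECZ)
  read c, top C: go to s1, push ε → (s1, ε, AEEECZ)
All input consumed; state s1 ∈ F.

Accept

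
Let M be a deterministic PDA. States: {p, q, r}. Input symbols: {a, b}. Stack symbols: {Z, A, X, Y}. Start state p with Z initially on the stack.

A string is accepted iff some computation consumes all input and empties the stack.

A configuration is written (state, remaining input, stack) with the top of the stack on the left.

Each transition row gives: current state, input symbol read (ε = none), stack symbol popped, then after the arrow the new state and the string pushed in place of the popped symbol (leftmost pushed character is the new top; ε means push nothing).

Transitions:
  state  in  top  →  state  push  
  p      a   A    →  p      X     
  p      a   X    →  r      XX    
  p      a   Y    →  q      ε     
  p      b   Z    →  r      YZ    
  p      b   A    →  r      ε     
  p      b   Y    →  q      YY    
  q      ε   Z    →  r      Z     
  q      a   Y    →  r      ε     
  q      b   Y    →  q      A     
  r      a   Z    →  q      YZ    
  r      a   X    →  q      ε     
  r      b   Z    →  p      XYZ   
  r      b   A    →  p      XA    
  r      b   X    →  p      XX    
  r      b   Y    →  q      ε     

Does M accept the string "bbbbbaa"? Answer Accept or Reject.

Reject

(p, bbbbbaa, Z)
  read b, top Z: go to r, push YZ → (r, bbbbaa, YZ)
  read b, top Y: go to q, push ε → (q, bbbaa, Z)
  ε-move, top Z: go to r, push Z → (r, bbbaa, Z)
  read b, top Z: go to p, push XYZ → (p, bbaa, XYZ)
No transition applies at (p, bbaa, XYZ); input not fully consumed.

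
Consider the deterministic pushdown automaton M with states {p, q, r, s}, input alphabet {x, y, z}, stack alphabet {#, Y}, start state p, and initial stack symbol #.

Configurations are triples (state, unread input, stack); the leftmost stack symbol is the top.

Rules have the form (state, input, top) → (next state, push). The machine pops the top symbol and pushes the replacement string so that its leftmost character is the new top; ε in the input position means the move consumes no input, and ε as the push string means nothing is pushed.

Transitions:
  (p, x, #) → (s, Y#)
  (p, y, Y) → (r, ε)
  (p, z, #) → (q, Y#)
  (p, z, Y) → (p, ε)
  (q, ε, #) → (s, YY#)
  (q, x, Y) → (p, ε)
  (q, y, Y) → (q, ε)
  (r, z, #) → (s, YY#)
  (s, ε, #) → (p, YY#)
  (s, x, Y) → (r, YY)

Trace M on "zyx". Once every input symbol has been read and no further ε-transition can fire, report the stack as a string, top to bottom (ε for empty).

(p, zyx, #)
  read z, top #: go to q, push Y# → (q, yx, Y#)
  read y, top Y: go to q, push ε → (q, x, #)
  ε-move, top #: go to s, push YY# → (s, x, YY#)
  read x, top Y: go to r, push YY → (r, ε, YYY#)
All input consumed in state r with stack YYY#.

YYY#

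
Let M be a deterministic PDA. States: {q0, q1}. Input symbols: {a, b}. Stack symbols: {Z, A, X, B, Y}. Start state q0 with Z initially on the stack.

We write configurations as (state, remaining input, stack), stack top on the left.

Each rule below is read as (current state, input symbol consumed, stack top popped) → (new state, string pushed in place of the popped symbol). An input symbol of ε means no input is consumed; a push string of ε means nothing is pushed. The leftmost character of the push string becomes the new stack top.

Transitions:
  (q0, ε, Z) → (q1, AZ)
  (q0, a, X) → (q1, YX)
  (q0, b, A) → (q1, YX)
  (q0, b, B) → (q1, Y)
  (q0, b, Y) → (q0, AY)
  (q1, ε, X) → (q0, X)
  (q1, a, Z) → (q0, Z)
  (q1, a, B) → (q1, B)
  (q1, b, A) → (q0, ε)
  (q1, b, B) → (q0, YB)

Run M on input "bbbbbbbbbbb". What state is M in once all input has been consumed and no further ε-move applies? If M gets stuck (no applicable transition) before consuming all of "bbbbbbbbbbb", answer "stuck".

(q0, bbbbbbbbbbb, Z)
  ε-move, top Z: go to q1, push AZ → (q1, bbbbbbbbbbb, AZ)
  read b, top A: go to q0, push ε → (q0, bbbbbbbbbb, Z)
  ε-move, top Z: go to q1, push AZ → (q1, bbbbbbbbbb, AZ)
  read b, top A: go to q0, push ε → (q0, bbbbbbbbb, Z)
  ε-move, top Z: go to q1, push AZ → (q1, bbbbbbbbb, AZ)
  read b, top A: go to q0, push ε → (q0, bbbbbbbb, Z)
  ε-move, top Z: go to q1, push AZ → (q1, bbbbbbbb, AZ)
  read b, top A: go to q0, push ε → (q0, bbbbbbb, Z)
  ε-move, top Z: go to q1, push AZ → (q1, bbbbbbb, AZ)
  read b, top A: go to q0, push ε → (q0, bbbbbb, Z)
  ε-move, top Z: go to q1, push AZ → (q1, bbbbbb, AZ)
  read b, top A: go to q0, push ε → (q0, bbbbb, Z)
  ε-move, top Z: go to q1, push AZ → (q1, bbbbb, AZ)
  read b, top A: go to q0, push ε → (q0, bbbb, Z)
  ε-move, top Z: go to q1, push AZ → (q1, bbbb, AZ)
  read b, top A: go to q0, push ε → (q0, bbb, Z)
  ε-move, top Z: go to q1, push AZ → (q1, bbb, AZ)
  read b, top A: go to q0, push ε → (q0, bb, Z)
  ε-move, top Z: go to q1, push AZ → (q1, bb, AZ)
  read b, top A: go to q0, push ε → (q0, b, Z)
  ε-move, top Z: go to q1, push AZ → (q1, b, AZ)
  read b, top A: go to q0, push ε → (q0, ε, Z)
  ε-move, top Z: go to q1, push AZ → (q1, ε, AZ)
All input consumed; M is in state q1.

q1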